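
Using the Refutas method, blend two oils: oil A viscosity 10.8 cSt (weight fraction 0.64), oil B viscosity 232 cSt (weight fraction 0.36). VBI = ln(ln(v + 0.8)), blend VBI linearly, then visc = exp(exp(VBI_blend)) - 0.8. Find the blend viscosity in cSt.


Refutas method: VBN_i = 14.534*ln(ln(visc_i + 0.8)) + 10.975, blended linearly by mass fraction; since VBN is linear in VBI_i = ln(ln(visc_i + 0.8)) and the fractions sum to 1, blend VBI directly: visc = exp(exp(VBI_blend)) - 0.8
VBI_1 = ln(ln(10.8 + 0.8)) = 0.896498
VBI_2 = ln(ln(232 + 0.8)) = 1.69565
VBI_blend = 0.64 * 0.896498 + 0.36 * 1.69565 = 1.18419
visc_blend = exp(exp(1.18419)) - 0.8 = 25.46

25.46 cSt


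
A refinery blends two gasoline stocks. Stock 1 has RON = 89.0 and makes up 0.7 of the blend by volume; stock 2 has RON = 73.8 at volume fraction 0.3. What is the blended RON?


Linear blending: RON_blend = sum(vi * RONi)
Contribution 1: 0.7 * 89.0 = 62.3
Contribution 2: 0.3 * 73.8 = 22.14
RON_blend = 62.3 + 22.14 = 84.44

84.44


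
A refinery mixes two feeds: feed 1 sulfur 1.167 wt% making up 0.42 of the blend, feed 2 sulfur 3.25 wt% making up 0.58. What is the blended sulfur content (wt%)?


Linear sulfur blending: S_blend = x1*S1 + x2*S2
Contribution 1: 0.42 * 1.167 = 0.49014 wt%
Contribution 2: 0.58 * 3.25 = 1.885 wt%
S_blend = 0.49014 + 1.885 = 2.37514

2.37514 wt%


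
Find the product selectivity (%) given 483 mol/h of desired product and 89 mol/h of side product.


Selectivity = desired / (desired + undesired) * 100
Total products = 483 + 89 = 572 mol/h
S = 483 / 572 * 100
= 0.8444 * 100
= 84.44 %

84.44 %


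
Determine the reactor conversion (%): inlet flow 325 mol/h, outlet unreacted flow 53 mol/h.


X = (F_in - F_out) / F_in * 100
Moles reacted = 325 - 53 = 272
X = 272 / 325 * 100
= 0.8369 * 100
= 83.69 %

83.69 %


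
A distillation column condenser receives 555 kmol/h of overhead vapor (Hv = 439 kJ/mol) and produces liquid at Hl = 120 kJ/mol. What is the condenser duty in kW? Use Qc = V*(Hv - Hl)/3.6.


Qc = 555 * (439 - 120) / 3.6 = 555 * 319 / 3.6 = 49180

49180 kW


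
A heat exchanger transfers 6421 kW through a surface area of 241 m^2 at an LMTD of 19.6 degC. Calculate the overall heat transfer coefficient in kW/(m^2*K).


From Q = U*A*LMTD, U = Q / (A * LMTD)
U = 6421 / (241 * 19.6) = 6421 / 4723.6 = 1.359

1.359 kW/(m^2*K)


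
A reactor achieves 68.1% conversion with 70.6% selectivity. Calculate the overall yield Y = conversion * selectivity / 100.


Overall yield = conversion (%) * selectivity (%) / 100
Conversion = 68.1%, Selectivity = 70.6%
Y = 68.1 * 70.6 / 100
= 48.0786 %

48.0786 %


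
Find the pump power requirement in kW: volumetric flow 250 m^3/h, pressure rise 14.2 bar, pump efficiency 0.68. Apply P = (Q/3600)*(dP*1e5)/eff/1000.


Q = 250 / 3600 = 0.0694444 m^3/s
P = 0.0694444 * (14.2 * 1e5) / 0.68 / 1000 = 145.0

145.0 kW


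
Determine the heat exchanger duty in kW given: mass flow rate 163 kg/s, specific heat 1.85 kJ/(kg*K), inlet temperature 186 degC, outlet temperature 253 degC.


Q = m_dot * cp * delta_T
delta_T = 253 - 186 = 67 K
Q = 163 * 1.85 * 67
= 301.55 * 67
= 20203.85 kW

20203.85 kW


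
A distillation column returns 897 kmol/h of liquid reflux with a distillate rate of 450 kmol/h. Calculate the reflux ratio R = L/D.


Reflux ratio definition: R = L / D (liquid returned / distillate withdrawn)
L = 897 kmol/h, D = 450 kmol/h
R = 897 / 450 = 1.993

1.993


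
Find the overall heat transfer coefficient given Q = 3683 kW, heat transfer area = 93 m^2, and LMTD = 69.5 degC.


From Q = U*A*LMTD, U = Q / (A * LMTD)
U = 3683 / (93 * 69.5) = 3683 / 6463.5 = 0.5698

0.5698 kW/(m^2*K)


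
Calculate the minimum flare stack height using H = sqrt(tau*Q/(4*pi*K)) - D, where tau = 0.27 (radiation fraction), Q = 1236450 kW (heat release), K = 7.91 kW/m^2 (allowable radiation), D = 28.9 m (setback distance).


tau*Q/(4*pi*K) = 0.27 * 1236450 / (4 * pi * 7.91) = 3358.57
sqrt(3358.57) = 57.9532
H = 57.9532 - 28.9 = 29.05

29.05 m


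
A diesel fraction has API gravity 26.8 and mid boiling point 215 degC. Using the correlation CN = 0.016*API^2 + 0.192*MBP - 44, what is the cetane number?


CN = 0.016 * 26.8^2 + 0.192 * 215 - 44
CN = 11.49184 + 41.28 - 44 = 8.77184

8.77184


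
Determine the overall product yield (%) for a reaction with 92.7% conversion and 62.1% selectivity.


Overall yield = conversion (%) * selectivity (%) / 100
Conversion = 92.7%, Selectivity = 62.1%
Y = 92.7 * 62.1 / 100
= 57.5667 %

57.5667 %


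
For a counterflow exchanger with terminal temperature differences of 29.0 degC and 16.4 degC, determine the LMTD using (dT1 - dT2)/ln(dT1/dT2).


LMTD = (dT1 - dT2) / ln(dT1/dT2)
= (29.0 - 16.4) / ln(29.0 / 16.4) = 12.6 / 0.570014 = 22.10

22.10 degC


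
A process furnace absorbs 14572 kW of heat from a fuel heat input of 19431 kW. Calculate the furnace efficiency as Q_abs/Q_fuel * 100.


Furnace efficiency = Q_absorbed / Q_fuel * 100
= 14572 / 19431 * 100 = 74.99

74.99 %


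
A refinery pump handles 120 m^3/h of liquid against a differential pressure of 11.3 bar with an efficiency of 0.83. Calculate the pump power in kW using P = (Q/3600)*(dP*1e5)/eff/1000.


Q = 120 / 3600 = 0.0333333 m^3/s
P = 0.0333333 * (11.3 * 1e5) / 0.83 / 1000 = 45.38

45.38 kW


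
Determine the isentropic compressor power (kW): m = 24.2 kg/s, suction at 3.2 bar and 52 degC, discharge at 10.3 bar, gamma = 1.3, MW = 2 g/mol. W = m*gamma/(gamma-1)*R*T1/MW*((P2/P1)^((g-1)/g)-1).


Isentropic work: W = m*(gamma/(gamma-1))*(R*T1/MW)*((P2/P1)^((gamma-1)/gamma) - 1)
T1 = 52 + 273.15 = 325.15 K
Pressure ratio = 10.3 / 3.2 = 3.21875
Exponent = (1.3 - 1)/1.3 = 0.230769
(P2/P1)^exp - 1 = 3.21875^0.230769 - 1 = 0.30966
W = 24.2 * 1.3 / 0.3 * 8.314 * 325.15 / 2 * 0.30966 = 43890

43890 kW


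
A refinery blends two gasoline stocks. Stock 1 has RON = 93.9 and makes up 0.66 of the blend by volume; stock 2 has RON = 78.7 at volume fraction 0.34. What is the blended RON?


Linear blending: RON_blend = sum(vi * RONi)
Contribution 1: 0.66 * 93.9 = 61.974
Contribution 2: 0.34 * 78.7 = 26.758
RON_blend = 61.974 + 26.758 = 88.732

88.732


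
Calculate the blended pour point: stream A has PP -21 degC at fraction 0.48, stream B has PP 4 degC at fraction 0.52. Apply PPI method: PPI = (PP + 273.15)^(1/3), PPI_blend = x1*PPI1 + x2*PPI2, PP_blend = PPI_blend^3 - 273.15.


PPI_1 = (-21 + 273.15)^(1/3) = 6.317613
PPI_2 = (4 + 273.15)^(1/3) = 6.51986
PPI_blend = 0.48 * 6.317613 + 0.52 * 6.51986 = 6.422781
PP_blend = 6.422781^3 - 273.15 = 264.9533 - 273.15 = -8.2

-8.2 degC


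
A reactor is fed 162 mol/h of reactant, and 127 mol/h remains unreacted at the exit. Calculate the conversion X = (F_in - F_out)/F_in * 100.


X = (F_in - F_out) / F_in * 100
Moles reacted = 162 - 127 = 35
X = 35 / 162 * 100
= 0.2160 * 100
= 21.60 %

21.60 %


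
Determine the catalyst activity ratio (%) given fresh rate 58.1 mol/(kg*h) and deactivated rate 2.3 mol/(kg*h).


Activity (%) = (rate_used / rate_fresh) * 100
rate_used = 2.3, rate_fresh = 58.1
= (2.3 / 58.1) * 100
= 0.03959 * 100 = 3.959

3.959 %


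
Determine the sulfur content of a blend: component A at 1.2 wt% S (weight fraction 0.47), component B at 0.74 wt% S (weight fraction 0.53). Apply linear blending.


Linear sulfur blending: S_blend = x1*S1 + x2*S2
Contribution 1: 0.47 * 1.2 = 0.564 wt%
Contribution 2: 0.53 * 0.74 = 0.3922 wt%
S_blend = 0.564 + 0.3922 = 0.9562

0.9562 wt%


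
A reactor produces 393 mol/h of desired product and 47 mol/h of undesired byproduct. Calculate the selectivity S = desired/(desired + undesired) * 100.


Selectivity = desired / (desired + undesired) * 100
Total products = 393 + 47 = 440 mol/h
S = 393 / 440 * 100
= 0.8932 * 100
= 89.32 %

89.32 %


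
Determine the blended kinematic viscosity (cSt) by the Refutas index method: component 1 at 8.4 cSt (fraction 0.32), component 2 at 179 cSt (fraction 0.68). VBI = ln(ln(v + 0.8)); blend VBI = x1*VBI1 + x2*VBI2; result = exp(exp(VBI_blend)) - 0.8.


Refutas method: VBN_i = 14.534*ln(ln(visc_i + 0.8)) + 10.975, blended linearly by mass fraction; since VBN is linear in VBI_i = ln(ln(visc_i + 0.8)) and the fractions sum to 1, blend VBI directly: visc = exp(exp(VBI_blend)) - 0.8
VBI_1 = ln(ln(8.4 + 0.8)) = 0.797148
VBI_2 = ln(ln(179 + 0.8)) = 1.64709
VBI_blend = 0.32 * 0.797148 + 0.68 * 1.64709 = 1.37511
visc_blend = exp(exp(1.37511)) - 0.8 = 51.42

51.42 cSt


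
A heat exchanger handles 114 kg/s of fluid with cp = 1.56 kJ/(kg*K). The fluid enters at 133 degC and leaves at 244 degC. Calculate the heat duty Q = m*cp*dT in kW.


Q = m_dot * cp * delta_T
delta_T = 244 - 133 = 111 K
Q = 114 * 1.56 * 111
= 177.84 * 111
= 19740.24 kW

19740.24 kW


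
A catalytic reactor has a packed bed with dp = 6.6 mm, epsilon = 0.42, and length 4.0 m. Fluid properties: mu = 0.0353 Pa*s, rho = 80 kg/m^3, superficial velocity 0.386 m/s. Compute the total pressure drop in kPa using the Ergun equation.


dp = 6.6 mm = 0.0066 m
Viscous term = 150*0.0353*0.386*(1-0.42)^2 / (0.0066^2*0.42^3) = 213046
Inertial term = 1.75*80*0.386^2*(1-0.42) / (0.0066*0.42^3) = 24742.2
dP/L = 213046 + 24742.2 = 237788 Pa/m
dP = 237788 * 4.0 / 1000 = 951.2 kPa

951.2 kPa


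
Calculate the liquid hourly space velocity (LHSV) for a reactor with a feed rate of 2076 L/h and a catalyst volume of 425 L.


LHSV = volumetric feed rate / catalyst volume
= 2076 L/h / 425 L
= 4.885 h^-1

4.885 h^-1


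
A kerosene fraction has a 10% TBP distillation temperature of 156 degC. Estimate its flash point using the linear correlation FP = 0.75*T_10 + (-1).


FP = 0.75 * 156 + (-1) = 116

116 degC


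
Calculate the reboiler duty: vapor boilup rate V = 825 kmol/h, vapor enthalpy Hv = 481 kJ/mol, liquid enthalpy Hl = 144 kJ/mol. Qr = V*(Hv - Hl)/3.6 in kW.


Qr = 825 * (481 - 144) / 3.6 = 825 * 337 / 3.6 = 77230

77230 kW


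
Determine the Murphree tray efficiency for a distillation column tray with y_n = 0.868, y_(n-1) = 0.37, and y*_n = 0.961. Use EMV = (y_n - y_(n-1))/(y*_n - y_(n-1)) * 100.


Murphree vapor efficiency: EMV = (y_n - y_(n-1)) / (y*_n - y_(n-1)) * 100
EMV = (0.868 - 0.37) / (0.961 - 0.37) * 100 = 0.498 / 0.591 * 100 = 84.26

84.26 %


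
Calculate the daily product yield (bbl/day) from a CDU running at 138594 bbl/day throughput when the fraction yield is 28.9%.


Crude throughput = 138594 bbl/day
Fraction yield = 28.9%
yield = throughput * fraction / 100
yield = 138594 * 28.9 / 100 = 40053.666

40053.666 bbl/day


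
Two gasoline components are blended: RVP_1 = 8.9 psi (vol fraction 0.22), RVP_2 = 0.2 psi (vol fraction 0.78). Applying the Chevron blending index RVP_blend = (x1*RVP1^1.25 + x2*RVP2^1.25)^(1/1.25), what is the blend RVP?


Chevron index: RVP_blend = (sum xi*RVPi^1.25)^(1/1.25)
RVP^1.25 terms: 0.22 * 8.9^1.25 + 0.78 * 0.2^1.25 = 3.48622
RVP_blend = 3.48622^(1/1.25) = 2.716

2.716 psi


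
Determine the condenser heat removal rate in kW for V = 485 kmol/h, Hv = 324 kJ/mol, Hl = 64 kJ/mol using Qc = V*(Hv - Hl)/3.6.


Qc = 485 * (324 - 64) / 3.6 = 485 * 260 / 3.6 = 35030

35030 kW


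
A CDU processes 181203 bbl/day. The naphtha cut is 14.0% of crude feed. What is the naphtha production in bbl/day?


Crude throughput = 181203 bbl/day
Fraction yield = 14.0%
yield = throughput * fraction / 100
yield = 181203 * 14.0 / 100 = 25368.42

25368.42 bbl/day


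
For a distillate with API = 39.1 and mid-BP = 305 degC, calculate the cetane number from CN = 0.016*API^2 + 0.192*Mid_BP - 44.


CN = 0.016 * 39.1^2 + 0.192 * 305 - 44
CN = 24.46096 + 58.56 - 44 = 39.02096

39.02096


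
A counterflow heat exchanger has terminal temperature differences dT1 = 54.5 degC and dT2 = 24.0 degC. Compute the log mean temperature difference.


LMTD = (dT1 - dT2) / ln(dT1/dT2)
= (54.5 - 24.0) / ln(54.5 / 24.0) = 30.5 / 0.820147 = 37.19

37.19 degC


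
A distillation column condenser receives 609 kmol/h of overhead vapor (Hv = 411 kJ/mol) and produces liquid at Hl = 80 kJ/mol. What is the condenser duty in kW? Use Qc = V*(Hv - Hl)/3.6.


Qc = 609 * (411 - 80) / 3.6 = 609 * 331 / 3.6 = 55990

55990 kW


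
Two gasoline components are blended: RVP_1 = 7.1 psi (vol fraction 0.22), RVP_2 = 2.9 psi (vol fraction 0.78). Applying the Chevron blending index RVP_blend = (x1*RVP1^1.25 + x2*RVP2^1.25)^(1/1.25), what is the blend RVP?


Chevron index: RVP_blend = (sum xi*RVPi^1.25)^(1/1.25)
RVP^1.25 terms: 0.22 * 7.1^1.25 + 0.78 * 2.9^1.25 = 5.50157
RVP_blend = 5.50157^(1/1.25) = 3.912

3.912 psi


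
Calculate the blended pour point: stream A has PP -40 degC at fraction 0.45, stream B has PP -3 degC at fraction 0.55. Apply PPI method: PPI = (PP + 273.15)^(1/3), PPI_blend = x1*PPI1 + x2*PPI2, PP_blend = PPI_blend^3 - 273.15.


PPI_1 = (-40 + 273.15)^(1/3) = 6.15477
PPI_2 = (-3 + 273.15)^(1/3) = 6.464501
PPI_blend = 0.45 * 6.15477 + 0.55 * 6.464501 = 6.325122
PP_blend = 6.325122^3 - 273.15 = 253.0502 - 273.15 = -20.1

-20.1 degC


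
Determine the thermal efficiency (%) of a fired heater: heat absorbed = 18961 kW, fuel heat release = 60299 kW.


Furnace efficiency = Q_absorbed / Q_fuel * 100
= 18961 / 60299 * 100 = 31.44

31.44 %


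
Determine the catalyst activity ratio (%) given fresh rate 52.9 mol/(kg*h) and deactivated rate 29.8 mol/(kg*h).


Activity (%) = (rate_used / rate_fresh) * 100
rate_used = 29.8, rate_fresh = 52.9
= (29.8 / 52.9) * 100
= 0.5633 * 100 = 56.33

56.33 %


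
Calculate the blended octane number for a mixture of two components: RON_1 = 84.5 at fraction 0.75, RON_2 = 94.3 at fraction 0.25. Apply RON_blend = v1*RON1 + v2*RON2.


Linear blending: RON_blend = sum(vi * RONi)
Contribution 1: 0.75 * 84.5 = 63.375
Contribution 2: 0.25 * 94.3 = 23.575
RON_blend = 63.375 + 23.575 = 86.95

86.95


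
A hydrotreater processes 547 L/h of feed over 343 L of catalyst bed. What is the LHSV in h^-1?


LHSV = volumetric feed rate / catalyst volume
= 547 L/h / 343 L
= 1.595 h^-1

1.595 h^-1


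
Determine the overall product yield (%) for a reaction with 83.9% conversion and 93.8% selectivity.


Overall yield = conversion (%) * selectivity (%) / 100
Conversion = 83.9%, Selectivity = 93.8%
Y = 83.9 * 93.8 / 100
= 78.6982 %

78.6982 %


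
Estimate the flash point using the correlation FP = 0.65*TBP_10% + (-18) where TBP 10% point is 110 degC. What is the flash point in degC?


FP = 0.65 * 110 + (-18) = 53.5

53.5 degC


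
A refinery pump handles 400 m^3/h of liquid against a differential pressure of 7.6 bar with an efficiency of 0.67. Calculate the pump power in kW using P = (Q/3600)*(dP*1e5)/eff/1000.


Q = 400 / 3600 = 0.111111 m^3/s
P = 0.111111 * (7.6 * 1e5) / 0.67 / 1000 = 126.0

126.0 kW


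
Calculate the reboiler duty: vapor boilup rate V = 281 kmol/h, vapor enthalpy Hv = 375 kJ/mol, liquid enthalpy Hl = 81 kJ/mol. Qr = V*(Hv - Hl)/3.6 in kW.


Qr = 281 * (375 - 81) / 3.6 = 281 * 294 / 3.6 = 22950

22950 kW


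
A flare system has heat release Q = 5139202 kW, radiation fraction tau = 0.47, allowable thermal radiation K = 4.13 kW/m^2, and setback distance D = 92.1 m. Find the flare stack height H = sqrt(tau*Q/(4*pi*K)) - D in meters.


tau*Q/(4*pi*K) = 0.47 * 5139202 / (4 * pi * 4.13) = 46540.8
sqrt(46540.8) = 215.733
H = 215.733 - 92.1 = 123.6

123.6 m


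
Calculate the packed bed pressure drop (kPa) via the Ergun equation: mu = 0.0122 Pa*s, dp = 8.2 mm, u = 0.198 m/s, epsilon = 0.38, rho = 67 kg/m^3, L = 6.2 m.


dp = 8.2 mm = 0.0082 m
Viscous term = 150*0.0122*0.198*(1-0.38)^2 / (0.0082^2*0.38^3) = 37750.4
Inertial term = 1.75*67*0.198^2*(1-0.38) / (0.0082*0.38^3) = 6333.89
dP/L = 37750.4 + 6333.89 = 44084.3 Pa/m
dP = 44084.3 * 6.2 / 1000 = 273.3 kPa

273.3 kPa


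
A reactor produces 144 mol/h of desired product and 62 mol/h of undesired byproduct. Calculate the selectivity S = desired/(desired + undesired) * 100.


Selectivity = desired / (desired + undesired) * 100
Total products = 144 + 62 = 206 mol/h
S = 144 / 206 * 100
= 0.6990 * 100
= 69.90 %

69.90 %


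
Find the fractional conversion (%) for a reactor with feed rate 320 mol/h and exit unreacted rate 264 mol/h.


X = (F_in - F_out) / F_in * 100
Moles reacted = 320 - 264 = 56
X = 56 / 320 * 100
= 0.1750 * 100
= 17.50 %

17.50 %


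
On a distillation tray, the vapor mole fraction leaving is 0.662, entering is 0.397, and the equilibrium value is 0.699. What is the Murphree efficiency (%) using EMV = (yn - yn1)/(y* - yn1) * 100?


Murphree vapor efficiency: EMV = (y_n - y_(n-1)) / (y*_n - y_(n-1)) * 100
EMV = (0.662 - 0.397) / (0.699 - 0.397) * 100 = 0.265 / 0.302 * 100 = 87.75

87.75 %


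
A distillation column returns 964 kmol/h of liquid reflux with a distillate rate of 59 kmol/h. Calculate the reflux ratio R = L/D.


Reflux ratio definition: R = L / D (liquid returned / distillate withdrawn)
L = 964 kmol/h, D = 59 kmol/h
R = 964 / 59 = 16.34

16.34


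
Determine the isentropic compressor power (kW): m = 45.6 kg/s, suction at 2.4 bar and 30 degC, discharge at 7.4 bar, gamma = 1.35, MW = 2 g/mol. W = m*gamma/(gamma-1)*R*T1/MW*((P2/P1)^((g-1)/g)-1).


Isentropic work: W = m*(gamma/(gamma-1))*(R*T1/MW)*((P2/P1)^((gamma-1)/gamma) - 1)
T1 = 30 + 273.15 = 303.15 K
Pressure ratio = 7.4 / 2.4 = 3.08333
Exponent = (1.35 - 1)/1.35 = 0.259259
(P2/P1)^exp - 1 = 3.08333^0.259259 - 1 = 0.339007
W = 45.6 * 1.35 / 0.35 * 8.314 * 303.15 / 2 * 0.339007 = 75140

75140 kW


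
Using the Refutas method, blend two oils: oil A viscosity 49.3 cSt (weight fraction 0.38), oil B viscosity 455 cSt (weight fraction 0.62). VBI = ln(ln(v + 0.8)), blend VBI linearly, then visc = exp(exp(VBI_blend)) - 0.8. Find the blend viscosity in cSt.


Refutas method: VBN_i = 14.534*ln(ln(visc_i + 0.8)) + 10.975, blended linearly by mass fraction; since VBN is linear in VBI_i = ln(ln(visc_i + 0.8)) and the fractions sum to 1, blend VBI directly: visc = exp(exp(VBI_blend)) - 0.8
VBI_1 = ln(ln(49.3 + 0.8)) = 1.36457
VBI_2 = ln(ln(455 + 0.8)) = 1.8119
VBI_blend = 0.38 * 1.36457 + 0.62 * 1.8119 = 1.64191
visc_blend = exp(exp(1.64191)) - 0.8 = 174.2

174.2 cSt


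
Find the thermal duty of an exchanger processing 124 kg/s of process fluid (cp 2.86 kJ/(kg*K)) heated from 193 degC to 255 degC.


Q = m_dot * cp * delta_T
delta_T = 255 - 193 = 62 K
Q = 124 * 2.86 * 62
= 354.64 * 62
= 21987.68 kW

21987.68 kW


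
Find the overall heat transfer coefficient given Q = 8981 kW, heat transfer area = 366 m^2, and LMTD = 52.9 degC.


From Q = U*A*LMTD, U = Q / (A * LMTD)
U = 8981 / (366 * 52.9) = 8981 / 19361.4 = 0.4639

0.4639 kW/(m^2*K)


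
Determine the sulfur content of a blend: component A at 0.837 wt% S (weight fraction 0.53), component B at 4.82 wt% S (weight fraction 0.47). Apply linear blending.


Linear sulfur blending: S_blend = x1*S1 + x2*S2
Contribution 1: 0.53 * 0.837 = 0.44361 wt%
Contribution 2: 0.47 * 4.82 = 2.2654 wt%
S_blend = 0.44361 + 2.2654 = 2.70901

2.70901 wt%


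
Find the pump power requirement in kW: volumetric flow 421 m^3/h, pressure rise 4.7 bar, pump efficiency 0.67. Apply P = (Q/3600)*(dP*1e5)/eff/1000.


Q = 421 / 3600 = 0.116944 m^3/s
P = 0.116944 * (4.7 * 1e5) / 0.67 / 1000 = 82.04

82.04 kW


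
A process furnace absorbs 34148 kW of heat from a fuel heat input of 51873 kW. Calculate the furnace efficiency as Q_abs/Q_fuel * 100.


Furnace efficiency = Q_absorbed / Q_fuel * 100
= 34148 / 51873 * 100 = 65.83

65.83 %


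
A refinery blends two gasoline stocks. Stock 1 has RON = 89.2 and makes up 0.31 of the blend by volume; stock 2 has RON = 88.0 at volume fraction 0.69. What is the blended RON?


Linear blending: RON_blend = sum(vi * RONi)
Contribution 1: 0.31 * 89.2 = 27.652
Contribution 2: 0.69 * 88.0 = 60.72
RON_blend = 27.652 + 60.72 = 88.372

88.372


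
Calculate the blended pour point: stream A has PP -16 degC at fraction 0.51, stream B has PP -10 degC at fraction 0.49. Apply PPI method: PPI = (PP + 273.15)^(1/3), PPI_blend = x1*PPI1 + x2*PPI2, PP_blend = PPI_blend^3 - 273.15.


PPI_1 = (-16 + 273.15)^(1/3) = 6.359098
PPI_2 = (-10 + 273.15)^(1/3) = 6.408176
PPI_blend = 0.51 * 6.359098 + 0.49 * 6.408176 = 6.383146
PP_blend = 6.383146^3 - 273.15 = 260.0784 - 273.15 = -13.07

-13.07 degC


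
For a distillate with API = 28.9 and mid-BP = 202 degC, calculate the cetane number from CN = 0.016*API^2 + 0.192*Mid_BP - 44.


CN = 0.016 * 28.9^2 + 0.192 * 202 - 44
CN = 13.36336 + 38.784 - 44 = 8.14736

8.14736


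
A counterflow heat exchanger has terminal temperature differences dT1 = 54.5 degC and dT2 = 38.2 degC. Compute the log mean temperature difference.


LMTD = (dT1 - dT2) / ln(dT1/dT2)
= (54.5 - 38.2) / ln(54.5 / 38.2) = 16.3 / 0.355365 = 45.87

45.87 degC


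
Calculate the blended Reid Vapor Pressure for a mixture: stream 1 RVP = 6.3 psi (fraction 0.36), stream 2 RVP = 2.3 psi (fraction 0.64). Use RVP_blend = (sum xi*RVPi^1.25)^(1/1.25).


Chevron index: RVP_blend = (sum xi*RVPi^1.25)^(1/1.25)
RVP^1.25 terms: 0.36 * 6.3^1.25 + 0.64 * 2.3^1.25 = 5.40593
RVP_blend = 5.40593^(1/1.25) = 3.857

3.857 psi


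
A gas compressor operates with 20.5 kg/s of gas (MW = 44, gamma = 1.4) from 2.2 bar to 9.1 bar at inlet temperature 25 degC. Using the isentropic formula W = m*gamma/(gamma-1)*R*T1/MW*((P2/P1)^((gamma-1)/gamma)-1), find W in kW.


Isentropic work: W = m*(gamma/(gamma-1))*(R*T1/MW)*((P2/P1)^((gamma-1)/gamma) - 1)
T1 = 25 + 273.15 = 298.15 K
Pressure ratio = 9.1 / 2.2 = 4.13636
Exponent = (1.4 - 1)/1.4 = 0.285714
(P2/P1)^exp - 1 = 4.13636^0.285714 - 1 = 0.500294
W = 20.5 * 1.4 / 0.4 * 8.314 * 298.15 / 44 * 0.500294 = 2022

2022 kW


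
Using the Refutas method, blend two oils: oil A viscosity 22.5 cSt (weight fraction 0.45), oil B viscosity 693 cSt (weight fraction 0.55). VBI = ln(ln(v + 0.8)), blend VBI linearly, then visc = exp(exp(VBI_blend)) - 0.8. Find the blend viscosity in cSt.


Refutas method: VBN_i = 14.534*ln(ln(visc_i + 0.8)) + 10.975, blended linearly by mass fraction; since VBN is linear in VBI_i = ln(ln(visc_i + 0.8)) and the fractions sum to 1, blend VBI directly: visc = exp(exp(VBI_blend)) - 0.8
VBI_1 = ln(ln(22.5 + 0.8)) = 1.14691
VBI_2 = ln(ln(693 + 0.8)) = 1.87827
VBI_blend = 0.45 * 1.14691 + 0.55 * 1.87827 = 1.54916
visc_blend = exp(exp(1.54916)) - 0.8 = 110.0

110.0 cSt


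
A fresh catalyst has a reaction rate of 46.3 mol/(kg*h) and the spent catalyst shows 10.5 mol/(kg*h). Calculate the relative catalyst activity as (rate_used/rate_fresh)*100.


Activity (%) = (rate_used / rate_fresh) * 100
rate_used = 10.5, rate_fresh = 46.3
= (10.5 / 46.3) * 100
= 0.2268 * 100 = 22.68

22.68 %


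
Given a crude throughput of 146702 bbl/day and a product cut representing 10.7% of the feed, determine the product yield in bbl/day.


Crude throughput = 146702 bbl/day
Fraction yield = 10.7%
yield = throughput * fraction / 100
yield = 146702 * 10.7 / 100 = 15697.114

15697.114 bbl/day


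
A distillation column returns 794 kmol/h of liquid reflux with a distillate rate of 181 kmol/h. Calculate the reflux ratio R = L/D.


Reflux ratio definition: R = L / D (liquid returned / distillate withdrawn)
L = 794 kmol/h, D = 181 kmol/h
R = 794 / 181 = 4.387

4.387


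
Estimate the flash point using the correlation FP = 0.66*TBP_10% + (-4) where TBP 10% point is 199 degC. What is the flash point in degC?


FP = 0.66 * 199 + (-4) = 127.34

127.34 degC


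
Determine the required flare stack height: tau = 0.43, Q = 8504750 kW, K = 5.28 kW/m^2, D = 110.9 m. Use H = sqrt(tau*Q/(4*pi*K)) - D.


tau*Q/(4*pi*K) = 0.43 * 8504750 / (4 * pi * 5.28) = 55117.1
sqrt(55117.1) = 234.77
H = 234.77 - 110.9 = 123.9

123.9 m


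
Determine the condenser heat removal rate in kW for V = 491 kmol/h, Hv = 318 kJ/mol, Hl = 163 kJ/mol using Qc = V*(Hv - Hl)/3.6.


Qc = 491 * (318 - 163) / 3.6 = 491 * 155 / 3.6 = 21140

21140 kW


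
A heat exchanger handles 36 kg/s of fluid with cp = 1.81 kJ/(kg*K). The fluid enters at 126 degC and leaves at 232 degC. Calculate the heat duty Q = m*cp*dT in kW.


Q = m_dot * cp * delta_T
delta_T = 232 - 126 = 106 K
Q = 36 * 1.81 * 106
= 65.16 * 106
= 6906.96 kW

6906.96 kW


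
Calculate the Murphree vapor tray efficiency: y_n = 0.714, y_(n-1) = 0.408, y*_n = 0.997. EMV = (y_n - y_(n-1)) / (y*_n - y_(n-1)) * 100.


Murphree vapor efficiency: EMV = (y_n - y_(n-1)) / (y*_n - y_(n-1)) * 100
EMV = (0.714 - 0.408) / (0.997 - 0.408) * 100 = 0.306 / 0.589 * 100 = 51.95

51.95 %


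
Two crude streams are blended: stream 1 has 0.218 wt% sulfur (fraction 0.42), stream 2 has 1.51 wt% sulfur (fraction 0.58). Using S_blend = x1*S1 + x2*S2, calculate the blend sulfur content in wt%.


Linear sulfur blending: S_blend = x1*S1 + x2*S2
Contribution 1: 0.42 * 0.218 = 0.09156 wt%
Contribution 2: 0.58 * 1.51 = 0.8758 wt%
S_blend = 0.09156 + 0.8758 = 0.96736

0.96736 wt%


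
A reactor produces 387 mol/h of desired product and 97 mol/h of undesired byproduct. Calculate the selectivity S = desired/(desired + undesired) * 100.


Selectivity = desired / (desired + undesired) * 100
Total products = 387 + 97 = 484 mol/h
S = 387 / 484 * 100
= 0.7996 * 100
= 79.96 %

79.96 %


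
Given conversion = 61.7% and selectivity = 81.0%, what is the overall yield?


Overall yield = conversion (%) * selectivity (%) / 100
Conversion = 61.7%, Selectivity = 81.0%
Y = 61.7 * 81.0 / 100
= 49.977 %

49.977 %


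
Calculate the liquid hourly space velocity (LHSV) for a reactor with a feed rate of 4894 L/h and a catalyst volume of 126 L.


LHSV = volumetric feed rate / catalyst volume
= 4894 L/h / 126 L
= 38.84 h^-1

38.84 h^-1


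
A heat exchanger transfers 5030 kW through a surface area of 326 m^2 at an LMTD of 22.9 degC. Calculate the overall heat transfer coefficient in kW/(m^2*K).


From Q = U*A*LMTD, U = Q / (A * LMTD)
U = 5030 / (326 * 22.9) = 5030 / 7465.4 = 0.6738

0.6738 kW/(m^2*K)


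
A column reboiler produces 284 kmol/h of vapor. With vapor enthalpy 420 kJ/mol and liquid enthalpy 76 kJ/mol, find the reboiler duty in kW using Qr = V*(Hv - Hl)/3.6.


Qr = 284 * (420 - 76) / 3.6 = 284 * 344 / 3.6 = 27140

27140 kW


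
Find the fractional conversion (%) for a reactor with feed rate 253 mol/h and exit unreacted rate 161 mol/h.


X = (F_in - F_out) / F_in * 100
Moles reacted = 253 - 161 = 92
X = 92 / 253 * 100
= 0.3636 * 100
= 36.36 %

36.36 %


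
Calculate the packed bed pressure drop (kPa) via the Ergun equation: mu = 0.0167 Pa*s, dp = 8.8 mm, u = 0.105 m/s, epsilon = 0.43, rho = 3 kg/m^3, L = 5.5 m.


dp = 8.8 mm = 0.0088 m
Viscous term = 150*0.0167*0.105*(1-0.43)^2 / (0.0088^2*0.43^3) = 13879.6
Inertial term = 1.75*3*0.105^2*(1-0.43) / (0.0088*0.43^3) = 47.1547
dP/L = 13879.6 + 47.1547 = 13926.8 Pa/m
dP = 13926.8 * 5.5 / 1000 = 76.60 kPa

76.60 kPa


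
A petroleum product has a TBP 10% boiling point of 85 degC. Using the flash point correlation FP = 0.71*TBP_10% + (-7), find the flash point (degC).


FP = 0.71 * 85 + (-7) = 53.35

53.35 degC


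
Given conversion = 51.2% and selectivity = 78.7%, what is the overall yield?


Overall yield = conversion (%) * selectivity (%) / 100
Conversion = 51.2%, Selectivity = 78.7%
Y = 51.2 * 78.7 / 100
= 40.2944 %

40.2944 %


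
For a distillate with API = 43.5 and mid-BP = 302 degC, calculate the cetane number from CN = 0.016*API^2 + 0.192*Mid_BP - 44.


CN = 0.016 * 43.5^2 + 0.192 * 302 - 44
CN = 30.276 + 57.984 - 44 = 44.26

44.26


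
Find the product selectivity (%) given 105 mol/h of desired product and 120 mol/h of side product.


Selectivity = desired / (desired + undesired) * 100
Total products = 105 + 120 = 225 mol/h
S = 105 / 225 * 100
= 0.4667 * 100
= 46.67 %

46.67 %


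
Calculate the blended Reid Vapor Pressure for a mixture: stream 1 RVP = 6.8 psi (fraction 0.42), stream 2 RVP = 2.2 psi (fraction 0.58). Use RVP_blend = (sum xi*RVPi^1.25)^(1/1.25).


Chevron index: RVP_blend = (sum xi*RVPi^1.25)^(1/1.25)
RVP^1.25 terms: 0.42 * 6.8^1.25 + 0.58 * 2.2^1.25 = 6.16598
RVP_blend = 6.16598^(1/1.25) = 4.286

4.286 psi


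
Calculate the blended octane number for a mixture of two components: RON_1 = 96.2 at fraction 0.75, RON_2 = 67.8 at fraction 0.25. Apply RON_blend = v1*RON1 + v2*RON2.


Linear blending: RON_blend = sum(vi * RONi)
Contribution 1: 0.75 * 96.2 = 72.15
Contribution 2: 0.25 * 67.8 = 16.95
RON_blend = 72.15 + 16.95 = 89.1

89.1


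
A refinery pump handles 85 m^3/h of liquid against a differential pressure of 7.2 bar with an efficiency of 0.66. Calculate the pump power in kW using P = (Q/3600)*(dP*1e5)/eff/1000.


Q = 85 / 3600 = 0.0236111 m^3/s
P = 0.0236111 * (7.2 * 1e5) / 0.66 / 1000 = 25.76

25.76 kW


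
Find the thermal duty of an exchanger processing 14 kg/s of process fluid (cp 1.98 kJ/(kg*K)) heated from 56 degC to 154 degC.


Q = m_dot * cp * delta_T
delta_T = 154 - 56 = 98 K
Q = 14 * 1.98 * 98
= 27.72 * 98
= 2716.56 kW

2716.56 kW


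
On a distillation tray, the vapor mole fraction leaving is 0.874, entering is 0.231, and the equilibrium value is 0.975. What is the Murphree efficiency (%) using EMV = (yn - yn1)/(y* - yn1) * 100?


Murphree vapor efficiency: EMV = (y_n - y_(n-1)) / (y*_n - y_(n-1)) * 100
EMV = (0.874 - 0.231) / (0.975 - 0.231) * 100 = 0.643 / 0.744 * 100 = 86.42

86.42 %


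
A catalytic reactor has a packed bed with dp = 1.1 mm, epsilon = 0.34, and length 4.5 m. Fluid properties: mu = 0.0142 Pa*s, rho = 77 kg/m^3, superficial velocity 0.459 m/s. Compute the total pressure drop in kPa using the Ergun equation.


dp = 1.1 mm = 0.0011 m
Viscous term = 150*0.0142*0.459*(1-0.34)^2 / (0.0011^2*0.34^3) = 8954840
Inertial term = 1.75*77*0.459^2*(1-0.34) / (0.0011*0.34^3) = 433380
dP/L = 8954840 + 433380 = 9388220 Pa/m
dP = 9388220 * 4.5 / 1000 = 42250 kPa

42250 kPa


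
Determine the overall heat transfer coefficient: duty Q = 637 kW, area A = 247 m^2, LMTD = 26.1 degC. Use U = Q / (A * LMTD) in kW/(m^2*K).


From Q = U*A*LMTD, U = Q / (A * LMTD)
U = 637 / (247 * 26.1) = 637 / 6446.7 = 0.09881

0.09881 kW/(m^2*K)


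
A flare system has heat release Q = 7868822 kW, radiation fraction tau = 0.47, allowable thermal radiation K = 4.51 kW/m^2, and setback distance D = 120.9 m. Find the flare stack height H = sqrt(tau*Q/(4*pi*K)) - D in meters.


tau*Q/(4*pi*K) = 0.47 * 7868822 / (4 * pi * 4.51) = 65256.1
sqrt(65256.1) = 255.453
H = 255.453 - 120.9 = 134.6

134.6 m


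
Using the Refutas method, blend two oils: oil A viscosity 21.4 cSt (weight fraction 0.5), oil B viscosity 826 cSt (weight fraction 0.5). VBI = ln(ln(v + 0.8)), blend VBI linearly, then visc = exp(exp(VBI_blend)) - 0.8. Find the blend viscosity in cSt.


Refutas method: VBN_i = 14.534*ln(ln(visc_i + 0.8)) + 10.975, blended linearly by mass fraction; since VBN is linear in VBI_i = ln(ln(visc_i + 0.8)) and the fractions sum to 1, blend VBI directly: visc = exp(exp(VBI_blend)) - 0.8
VBI_1 = ln(ln(21.4 + 0.8)) = 1.13143
VBI_2 = ln(ln(826 + 0.8)) = 1.90473
VBI_blend = 0.5 * 1.13143 + 0.5 * 1.90473 = 1.51808
visc_blend = exp(exp(1.51808)) - 0.8 = 95.11

95.11 cSt


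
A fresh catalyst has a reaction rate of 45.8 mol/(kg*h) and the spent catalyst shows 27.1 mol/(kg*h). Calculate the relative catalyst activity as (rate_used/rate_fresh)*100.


Activity (%) = (rate_used / rate_fresh) * 100
rate_used = 27.1, rate_fresh = 45.8
= (27.1 / 45.8) * 100
= 0.5917 * 100 = 59.17

59.17 %


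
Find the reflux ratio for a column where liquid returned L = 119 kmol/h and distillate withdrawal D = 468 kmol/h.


Reflux ratio definition: R = L / D (liquid returned / distillate withdrawn)
L = 119 kmol/h, D = 468 kmol/h
R = 119 / 468 = 0.2543

0.2543


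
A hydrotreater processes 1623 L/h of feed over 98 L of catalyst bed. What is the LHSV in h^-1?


LHSV = volumetric feed rate / catalyst volume
= 1623 L/h / 98 L
= 16.56 h^-1

16.56 h^-1


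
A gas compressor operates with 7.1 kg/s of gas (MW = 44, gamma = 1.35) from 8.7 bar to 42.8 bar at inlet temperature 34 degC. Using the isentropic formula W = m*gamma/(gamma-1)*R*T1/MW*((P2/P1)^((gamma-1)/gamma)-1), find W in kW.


Isentropic work: W = m*(gamma/(gamma-1))*(R*T1/MW)*((P2/P1)^((gamma-1)/gamma) - 1)
T1 = 34 + 273.15 = 307.15 K
Pressure ratio = 42.8 / 8.7 = 4.91954
Exponent = (1.35 - 1)/1.35 = 0.259259
(P2/P1)^exp - 1 = 4.91954^0.259259 - 1 = 0.511429
W = 7.1 * 1.35 / 0.35 * 8.314 * 307.15 / 44 * 0.511429 = 812.9

812.9 kW


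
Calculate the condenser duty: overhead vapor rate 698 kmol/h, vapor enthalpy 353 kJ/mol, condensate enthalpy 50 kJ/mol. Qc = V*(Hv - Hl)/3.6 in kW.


Qc = 698 * (353 - 50) / 3.6 = 698 * 303 / 3.6 = 58750

58750 kW


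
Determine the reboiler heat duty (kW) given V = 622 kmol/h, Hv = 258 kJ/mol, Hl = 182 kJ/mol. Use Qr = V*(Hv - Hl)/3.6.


Qr = 622 * (258 - 182) / 3.6 = 622 * 76 / 3.6 = 13130

13130 kW


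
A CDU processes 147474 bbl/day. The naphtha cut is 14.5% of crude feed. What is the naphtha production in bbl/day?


Crude throughput = 147474 bbl/day
Fraction yield = 14.5%
yield = throughput * fraction / 100
yield = 147474 * 14.5 / 100 = 21383.73

21383.73 bbl/day


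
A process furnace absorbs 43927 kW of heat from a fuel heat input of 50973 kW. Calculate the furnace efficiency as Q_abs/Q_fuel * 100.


Furnace efficiency = Q_absorbed / Q_fuel * 100
= 43927 / 50973 * 100 = 86.18

86.18 %


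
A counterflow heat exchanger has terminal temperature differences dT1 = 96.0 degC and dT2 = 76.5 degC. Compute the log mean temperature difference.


LMTD = (dT1 - dT2) / ln(dT1/dT2)
= (96.0 - 76.5) / ln(96.0 / 76.5) = 19.5 / 0.227057 = 85.88

85.88 degC


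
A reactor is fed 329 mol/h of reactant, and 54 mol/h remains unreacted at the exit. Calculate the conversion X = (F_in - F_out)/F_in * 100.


X = (F_in - F_out) / F_in * 100
Moles reacted = 329 - 54 = 275
X = 275 / 329 * 100
= 0.8359 * 100
= 83.59 %

83.59 %


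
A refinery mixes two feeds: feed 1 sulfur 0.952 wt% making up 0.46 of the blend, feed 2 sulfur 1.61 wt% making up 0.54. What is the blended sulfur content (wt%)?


Linear sulfur blending: S_blend = x1*S1 + x2*S2
Contribution 1: 0.46 * 0.952 = 0.43792 wt%
Contribution 2: 0.54 * 1.61 = 0.8694 wt%
S_blend = 0.43792 + 0.8694 = 1.30732

1.30732 wt%


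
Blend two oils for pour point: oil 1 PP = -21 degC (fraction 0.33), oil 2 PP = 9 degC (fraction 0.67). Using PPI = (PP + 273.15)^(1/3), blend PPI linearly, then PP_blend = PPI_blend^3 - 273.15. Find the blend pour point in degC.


PPI_1 = (-21 + 273.15)^(1/3) = 6.317613
PPI_2 = (9 + 273.15)^(1/3) = 6.558835
PPI_blend = 0.33 * 6.317613 + 0.67 * 6.558835 = 6.479232
PP_blend = 6.479232^3 - 273.15 = 272.0011 - 273.15 = -1.15

-1.15 degC


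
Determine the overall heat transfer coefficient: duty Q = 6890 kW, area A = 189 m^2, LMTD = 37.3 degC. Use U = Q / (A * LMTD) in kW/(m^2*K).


From Q = U*A*LMTD, U = Q / (A * LMTD)
U = 6890 / (189 * 37.3) = 6890 / 7049.7 = 0.9773

0.9773 kW/(m^2*K)


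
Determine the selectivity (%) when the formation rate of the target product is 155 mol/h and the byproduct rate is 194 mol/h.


Selectivity = desired / (desired + undesired) * 100
Total products = 155 + 194 = 349 mol/h
S = 155 / 349 * 100
= 0.4441 * 100
= 44.41 %

44.41 %


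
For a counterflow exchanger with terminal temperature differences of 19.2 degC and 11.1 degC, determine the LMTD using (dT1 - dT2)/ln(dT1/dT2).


LMTD = (dT1 - dT2) / ln(dT1/dT2)
= (19.2 - 11.1) / ln(19.2 / 11.1) = 8.1 / 0.547965 = 14.78

14.78 degC


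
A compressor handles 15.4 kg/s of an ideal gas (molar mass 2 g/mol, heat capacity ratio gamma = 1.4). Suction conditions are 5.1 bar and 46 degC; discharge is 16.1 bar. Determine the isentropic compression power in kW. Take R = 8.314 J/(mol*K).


Isentropic work: W = m*(gamma/(gamma-1))*(R*T1/MW)*((P2/P1)^((gamma-1)/gamma) - 1)
T1 = 46 + 273.15 = 319.15 K
Pressure ratio = 16.1 / 5.1 = 3.15686
Exponent = (1.4 - 1)/1.4 = 0.285714
(P2/P1)^exp - 1 = 3.15686^0.285714 - 1 = 0.388814
W = 15.4 * 1.4 / 0.4 * 8.314 * 319.15 / 2 * 0.388814 = 27800

27800 kW


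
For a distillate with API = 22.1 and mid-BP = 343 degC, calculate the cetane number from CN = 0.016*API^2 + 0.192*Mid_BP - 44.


CN = 0.016 * 22.1^2 + 0.192 * 343 - 44
CN = 7.81456 + 65.856 - 44 = 29.67056

29.67056


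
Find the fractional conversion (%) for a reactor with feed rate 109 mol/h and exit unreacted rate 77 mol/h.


X = (F_in - F_out) / F_in * 100
Moles reacted = 109 - 77 = 32
X = 32 / 109 * 100
= 0.2936 * 100
= 29.36 %

29.36 %


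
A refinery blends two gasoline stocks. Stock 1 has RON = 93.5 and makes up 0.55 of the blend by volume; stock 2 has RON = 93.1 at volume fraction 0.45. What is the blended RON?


Linear blending: RON_blend = sum(vi * RONi)
Contribution 1: 0.55 * 93.5 = 51.425
Contribution 2: 0.45 * 93.1 = 41.895
RON_blend = 51.425 + 41.895 = 93.32

93.32


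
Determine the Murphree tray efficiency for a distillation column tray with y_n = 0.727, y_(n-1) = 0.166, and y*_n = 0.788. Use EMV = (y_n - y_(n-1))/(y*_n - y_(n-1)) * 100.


Murphree vapor efficiency: EMV = (y_n - y_(n-1)) / (y*_n - y_(n-1)) * 100
EMV = (0.727 - 0.166) / (0.788 - 0.166) * 100 = 0.561 / 0.622 * 100 = 90.19

90.19 %


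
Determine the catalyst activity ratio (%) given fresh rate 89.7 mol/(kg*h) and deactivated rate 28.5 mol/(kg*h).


Activity (%) = (rate_used / rate_fresh) * 100
rate_used = 28.5, rate_fresh = 89.7
= (28.5 / 89.7) * 100
= 0.3177 * 100 = 31.77

31.77 %


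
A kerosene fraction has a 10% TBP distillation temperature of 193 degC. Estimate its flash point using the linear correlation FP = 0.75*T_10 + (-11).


FP = 0.75 * 193 + (-11) = 133.75

133.75 degC


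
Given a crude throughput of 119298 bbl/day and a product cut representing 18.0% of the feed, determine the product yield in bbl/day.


Crude throughput = 119298 bbl/day
Fraction yield = 18.0%
yield = throughput * fraction / 100
yield = 119298 * 18.0 / 100 = 21473.64

21473.64 bbl/day


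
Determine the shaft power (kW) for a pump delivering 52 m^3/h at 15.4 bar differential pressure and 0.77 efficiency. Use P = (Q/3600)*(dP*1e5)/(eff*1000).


Q = 52 / 3600 = 0.0144444 m^3/s
P = 0.0144444 * (15.4 * 1e5) / 0.77 / 1000 = 28.89

28.89 kW


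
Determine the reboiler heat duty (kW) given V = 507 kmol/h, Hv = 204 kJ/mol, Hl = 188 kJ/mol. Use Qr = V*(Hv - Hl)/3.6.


Qr = 507 * (204 - 188) / 3.6 = 507 * 16 / 3.6 = 2253

2253 kW


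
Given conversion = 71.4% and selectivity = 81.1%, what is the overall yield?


Overall yield = conversion (%) * selectivity (%) / 100
Conversion = 71.4%, Selectivity = 81.1%
Y = 71.4 * 81.1 / 100
= 57.9054 %

57.9054 %


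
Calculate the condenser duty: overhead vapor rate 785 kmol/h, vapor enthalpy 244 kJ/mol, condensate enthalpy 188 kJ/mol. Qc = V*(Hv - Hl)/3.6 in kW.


Qc = 785 * (244 - 188) / 3.6 = 785 * 56 / 3.6 = 12210

12210 kW


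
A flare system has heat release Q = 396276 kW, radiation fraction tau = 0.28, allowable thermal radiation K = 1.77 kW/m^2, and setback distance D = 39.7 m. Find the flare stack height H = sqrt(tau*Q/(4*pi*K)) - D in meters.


tau*Q/(4*pi*K) = 0.28 * 396276 / (4 * pi * 1.77) = 4988.53
sqrt(4988.53) = 70.6295
H = 70.6295 - 39.7 = 30.93

30.93 m


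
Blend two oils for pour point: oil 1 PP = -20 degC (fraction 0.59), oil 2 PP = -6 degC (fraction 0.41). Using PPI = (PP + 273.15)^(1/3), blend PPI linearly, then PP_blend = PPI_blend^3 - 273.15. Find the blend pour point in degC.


PPI_1 = (-20 + 273.15)^(1/3) = 6.325953
PPI_2 = (-6 + 273.15)^(1/3) = 6.440482
PPI_blend = 0.59 * 6.325953 + 0.41 * 6.440482 = 6.37291
PP_blend = 6.37291^3 - 273.15 = 258.8293 - 273.15 = -14.32

-14.32 degC


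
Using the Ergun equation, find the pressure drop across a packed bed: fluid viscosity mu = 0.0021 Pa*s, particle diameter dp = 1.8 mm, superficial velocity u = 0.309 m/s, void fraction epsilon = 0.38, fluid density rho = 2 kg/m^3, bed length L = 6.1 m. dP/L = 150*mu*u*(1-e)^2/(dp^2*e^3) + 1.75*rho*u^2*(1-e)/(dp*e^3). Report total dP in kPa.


dp = 1.8 mm = 0.0018 m
Viscous term = 150*0.0021*0.309*(1-0.38)^2 / (0.0018^2*0.38^3) = 210454
Inertial term = 1.75*2*0.309^2*(1-0.38) / (0.0018*0.38^3) = 2097.75
dP/L = 210454 + 2097.75 = 212552 Pa/m
dP = 212552 * 6.1 / 1000 = 1297 kPa

1297 kPa
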